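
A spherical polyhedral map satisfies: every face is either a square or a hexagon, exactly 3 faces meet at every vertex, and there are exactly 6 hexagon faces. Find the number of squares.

Let x be the number of squares; then F = 6 + x.
Edge–face incidences: 2E = 6·6 + 4·x = 36 + 4x.
Every vertex has degree 3, so 3V = 2E.
Euler: V − E + F = 2 ⇒ (2E)/3 − E + (6 + x) = 2.
Multiply by 6: 2·(2E) − 3·(2E) + 6·(6 + x) = 12, i.e. 36 + 6x − (36 + 4x) = 12.
Collecting terms: 2x = 12, so x = 6.
Then 2E = 36 + 4·6 = 60, so E = 30, V = 2E/3 = 20, F = 6 + 6 = 12.

6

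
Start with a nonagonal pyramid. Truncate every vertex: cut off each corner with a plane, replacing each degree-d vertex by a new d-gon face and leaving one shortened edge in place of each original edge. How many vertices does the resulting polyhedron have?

36

The base solid has V = 10, E = 18, F = 10.
Truncation replaces each original edge-end by a new vertex, so V′ = 2E = 36.
Each original edge survives, and each old vertex of degree d contributes d new edges; summing degrees gives Σd = 2E, so E′ = E + 2E = 3E = 54.
Each original face survives and each original vertex becomes one new face: F′ = F + V = 20.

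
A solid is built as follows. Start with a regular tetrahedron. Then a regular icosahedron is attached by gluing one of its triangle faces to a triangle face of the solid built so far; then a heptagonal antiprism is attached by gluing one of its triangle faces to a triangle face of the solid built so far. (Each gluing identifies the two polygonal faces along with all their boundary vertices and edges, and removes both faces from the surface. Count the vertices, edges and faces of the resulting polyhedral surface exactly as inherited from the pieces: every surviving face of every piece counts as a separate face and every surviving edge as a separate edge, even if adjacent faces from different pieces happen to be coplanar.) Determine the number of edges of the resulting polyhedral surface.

A regular tetrahedron: V=4, E=6, F=4.
Attach a regular icosahedron (V=12, E=30, F=20) along a 3-gon: merge 3 vertices and 3 edges, delete both glued faces → V=13, E=33, F=22.
Attach a heptagonal antiprism (V=14, E=28, F=16) along a 3-gon: merge 3 vertices and 3 edges, delete both glued faces → V=24, E=58, F=36.
Check: V − E + F = 24 − 58 + 36 = 2.

58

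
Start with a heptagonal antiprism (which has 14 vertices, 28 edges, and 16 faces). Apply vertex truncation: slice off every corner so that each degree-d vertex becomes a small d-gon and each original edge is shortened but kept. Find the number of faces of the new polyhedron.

Truncation replaces each original edge-end by a new vertex, so V′ = 2E = 56.
Each original edge survives, and each old vertex of degree d contributes d new edges; summing degrees gives Σd = 2E, so E′ = E + 2E = 3E = 84.
Each original face survives and each original vertex becomes one new face: F′ = F + V = 30.

30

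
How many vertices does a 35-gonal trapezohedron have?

The n-trapezohedron (dual of the n-antiprism) has V = 2·35 + 2 = 72, E = 4·35 = 140, F = 2·35 = 70.

72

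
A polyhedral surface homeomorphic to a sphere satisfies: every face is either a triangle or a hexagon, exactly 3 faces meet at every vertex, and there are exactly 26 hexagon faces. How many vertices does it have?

Let x be the number of triangles; then F = 26 + x.
Edge–face incidences: 2E = 6·26 + 3·x = 156 + 3x.
Every vertex has degree 3, so 3V = 2E.
Euler: V − E + F = 2 ⇒ (2E)/3 − E + (26 + x) = 2.
Multiply by 6: 2·(2E) − 3·(2E) + 6·(26 + x) = 12, i.e. 156 + 6x − (156 + 3x) = 12.
Collecting terms: 3x = 12, so x = 4.
Then 2E = 156 + 3·4 = 168, so E = 84, V = 2E/3 = 56, F = 26 + 4 = 30.

56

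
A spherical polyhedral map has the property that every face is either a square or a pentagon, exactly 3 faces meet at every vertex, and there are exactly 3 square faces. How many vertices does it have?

14

Let x be the number of pentagons; then F = 3 + x.
Edge–face incidences: 2E = 4·3 + 5·x = 12 + 5x.
Every vertex has degree 3, so 3V = 2E.
Euler: V − E + F = 2 ⇒ (2E)/3 − E + (3 + x) = 2.
Multiply by 6: 2·(2E) − 3·(2E) + 6·(3 + x) = 12, i.e. 18 + 6x − (12 + 5x) = 12.
Collecting terms: x + 6 = 12, so x = 6.
Then 2E = 12 + 5·6 = 42, so E = 21, V = 2E/3 = 14, F = 3 + 6 = 9.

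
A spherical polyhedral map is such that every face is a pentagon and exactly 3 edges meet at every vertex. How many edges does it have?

30

Each face has 5 edges and each edge borders two faces, so 2E = 5F.
Each vertex has degree 3, so 3V = 2E and hence V = 5F/3.
Euler: V − E + F = 2 ⇒ (5F/3) − (5F/2) + F = 2.
Multiply by 6: (10 − 15 + 6)F = 12, i.e. 1F = 12.
So F = 12, E = 5·12/2 = 30, V = 5·12/3 = 20.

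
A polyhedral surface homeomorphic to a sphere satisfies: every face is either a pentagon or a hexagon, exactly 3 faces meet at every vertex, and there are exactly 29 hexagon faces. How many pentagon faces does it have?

Let x be the number of pentagons; then F = 29 + x.
Edge–face incidences: 2E = 6·29 + 5·x = 174 + 5x.
Every vertex has degree 3, so 3V = 2E.
Euler: V − E + F = 2 ⇒ (2E)/3 − E + (29 + x) = 2.
Multiply by 6: 2·(2E) − 3·(2E) + 6·(29 + x) = 12, i.e. 174 + 6x − (174 + 5x) = 12.
Collecting terms: x = 12.
Then 2E = 174 + 5·12 = 234, so E = 117, V = 2E/3 = 78, F = 29 + 12 = 41.

12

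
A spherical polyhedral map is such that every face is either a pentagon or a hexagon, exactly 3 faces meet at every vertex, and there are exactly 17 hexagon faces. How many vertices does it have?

Let x be the number of pentagons; then F = 17 + x.
Edge–face incidences: 2E = 6·17 + 5·x = 102 + 5x.
Every vertex has degree 3, so 3V = 2E.
Euler: V − E + F = 2 ⇒ (2E)/3 − E + (17 + x) = 2.
Multiply by 6: 2·(2E) − 3·(2E) + 6·(17 + x) = 12, i.e. 102 + 6x − (102 + 5x) = 12.
Collecting terms: x = 12.
Then 2E = 102 + 5·12 = 162, so E = 81, V = 2E/3 = 54, F = 17 + 12 = 29.

54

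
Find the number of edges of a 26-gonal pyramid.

A pyramid on an n-gon base has one n-gon and n triangles: V = 26 + 1 = 27, E = 2·26 = 52, F = 26 + 1 = 27.
Check: V − E + F = 27 − 52 + 27 = 2.

52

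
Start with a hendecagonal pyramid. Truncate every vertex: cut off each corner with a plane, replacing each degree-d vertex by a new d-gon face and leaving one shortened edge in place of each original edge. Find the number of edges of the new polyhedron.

66

The base solid has V = 12, E = 22, F = 12.
Truncation replaces each original edge-end by a new vertex, so V′ = 2E = 44.
Each original edge survives, and each old vertex of degree d contributes d new edges; summing degrees gives Σd = 2E, so E′ = E + 2E = 3E = 66.
Each original face survives and each original vertex becomes one new face: F′ = F + V = 24.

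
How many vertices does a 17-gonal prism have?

A prism on an n-gon has two n-gon bases and n rectangular sides: V = 2·17 = 34, E = 3·17 = 51, F = 17 + 2 = 19.

34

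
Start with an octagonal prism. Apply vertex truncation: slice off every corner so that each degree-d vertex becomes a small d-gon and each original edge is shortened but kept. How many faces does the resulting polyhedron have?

26

The base solid has V = 16, E = 24, F = 10.
Truncation replaces each original edge-end by a new vertex, so V′ = 2E = 48.
Each original edge survives, and each old vertex of degree d contributes d new edges; summing degrees gives Σd = 2E, so E′ = E + 2E = 3E = 72.
Each original face survives and each original vertex becomes one new face: F′ = F + V = 26.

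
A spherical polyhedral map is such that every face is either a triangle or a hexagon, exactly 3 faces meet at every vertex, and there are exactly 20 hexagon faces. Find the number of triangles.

Let x be the number of triangles; then F = 20 + x.
Edge–face incidences: 2E = 6·20 + 3·x = 120 + 3x.
Every vertex has degree 3, so 3V = 2E.
Euler: V − E + F = 2 ⇒ (2E)/3 − E + (20 + x) = 2.
Multiply by 6: 2·(2E) − 3·(2E) + 6·(20 + x) = 12, i.e. 120 + 6x − (120 + 3x) = 12.
Collecting terms: 3x = 12, so x = 4.
Then 2E = 120 + 3·4 = 132, so E = 66, V = 2E/3 = 44, F = 20 + 4 = 24.

4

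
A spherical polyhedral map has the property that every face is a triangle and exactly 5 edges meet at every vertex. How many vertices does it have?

Each face has 3 edges and each edge borders two faces, so 2E = 3F.
Each vertex has degree 5, so 5V = 2E and hence V = 3F/5.
Euler: V − E + F = 2 ⇒ (3F/5) − (3F/2) + F = 2.
Multiply by 10: (6 − 15 + 10)F = 20, i.e. 1F = 20.
So F = 20, E = 3·20/2 = 30, V = 3·20/5 = 12.

12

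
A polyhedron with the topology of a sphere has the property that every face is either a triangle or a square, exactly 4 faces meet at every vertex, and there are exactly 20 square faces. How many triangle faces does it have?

Let x be the number of triangles; then F = 20 + x.
Edge–face incidences: 2E = 4·20 + 3·x = 80 + 3x.
Every vertex has degree 4, so 4V = 2E.
Euler: V − E + F = 2 ⇒ (2E)/4 − E + (20 + x) = 2.
Multiply by 8: 2·(2E) − 4·(2E) + 8·(20 + x) = 16, i.e. 160 + 8x − 2·(80 + 3x) = 16.
Collecting terms: 2x = 16, so x = 8.
Then 2E = 80 + 3·8 = 104, so E = 52, V = 2E/4 = 26, F = 20 + 8 = 28.

8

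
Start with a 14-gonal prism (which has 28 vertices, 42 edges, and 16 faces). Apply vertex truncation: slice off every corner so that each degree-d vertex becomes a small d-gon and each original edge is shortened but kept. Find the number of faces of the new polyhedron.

Truncation replaces each original edge-end by a new vertex, so V′ = 2E = 84.
Each original edge survives, and each old vertex of degree d contributes d new edges; summing degrees gives Σd = 2E, so E′ = E + 2E = 3E = 126.
Each original face survives and each original vertex becomes one new face: F′ = F + V = 44.

44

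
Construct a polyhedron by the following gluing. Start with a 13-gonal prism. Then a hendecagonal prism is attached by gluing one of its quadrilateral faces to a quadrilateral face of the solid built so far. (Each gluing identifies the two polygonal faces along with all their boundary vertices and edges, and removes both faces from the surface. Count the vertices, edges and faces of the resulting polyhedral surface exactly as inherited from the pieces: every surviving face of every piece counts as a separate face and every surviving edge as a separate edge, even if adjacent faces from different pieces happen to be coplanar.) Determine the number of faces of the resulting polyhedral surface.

26

A 13-gonal prism: V=26, E=39, F=15.
Attach a hendecagonal prism (V=22, E=33, F=13) along a 4-gon: merge 4 vertices and 4 edges, delete both glued faces → V=44, E=68, F=26.
Check: V − E + F = 44 − 68 + 26 = 2.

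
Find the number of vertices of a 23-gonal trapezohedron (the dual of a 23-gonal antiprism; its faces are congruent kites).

The n-trapezohedron (dual of the n-antiprism) has V = 2·23 + 2 = 48, E = 4·23 = 92, F = 2·23 = 46.

48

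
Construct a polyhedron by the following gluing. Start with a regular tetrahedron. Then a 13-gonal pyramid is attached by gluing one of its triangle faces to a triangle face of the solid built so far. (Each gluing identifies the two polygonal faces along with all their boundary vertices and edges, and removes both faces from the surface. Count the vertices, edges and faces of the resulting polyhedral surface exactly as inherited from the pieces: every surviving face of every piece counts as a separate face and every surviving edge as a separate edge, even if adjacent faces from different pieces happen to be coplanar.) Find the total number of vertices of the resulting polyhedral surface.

A regular tetrahedron: V=4, E=6, F=4.
Attach a 13-gonal pyramid (V=14, E=26, F=14) along a 3-gon: merge 3 vertices and 3 edges, delete both glued faces → V=15, E=29, F=16.
Check: V − E + F = 15 − 29 + 16 = 2.

15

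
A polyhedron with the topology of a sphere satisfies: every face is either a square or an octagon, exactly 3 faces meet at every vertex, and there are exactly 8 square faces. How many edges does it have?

Let x be the number of octagons; then F = 8 + x.
Edge–face incidences: 2E = 4·8 + 8·x = 32 + 8x.
Every vertex has degree 3, so 3V = 2E.
Euler: V − E + F = 2 ⇒ (2E)/3 − E + (8 + x) = 2.
Multiply by 6: 2·(2E) − 3·(2E) + 6·(8 + x) = 12, i.e. 48 + 6x − (32 + 8x) = 12.
Collecting terms: −2x + 16 = 12, so −2x = −4, so x = 2.
Then 2E = 32 + 8·2 = 48, so E = 24, V = 2E/3 = 16, F = 8 + 2 = 10.

24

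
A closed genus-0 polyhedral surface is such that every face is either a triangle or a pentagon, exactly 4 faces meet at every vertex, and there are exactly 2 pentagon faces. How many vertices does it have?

Let x be the number of triangles; then F = 2 + x.
Edge–face incidences: 2E = 5·2 + 3·x = 10 + 3x.
Every vertex has degree 4, so 4V = 2E.
Euler: V − E + F = 2 ⇒ (2E)/4 − E + (2 + x) = 2.
Multiply by 8: 2·(2E) − 4·(2E) + 8·(2 + x) = 16, i.e. 16 + 8x − 2·(10 + 3x) = 16.
Collecting terms: 2x − 4 = 16, so 2x = 20, so x = 10.
Then 2E = 10 + 3·10 = 40, so E = 20, V = 2E/4 = 10, F = 2 + 10 = 12.

10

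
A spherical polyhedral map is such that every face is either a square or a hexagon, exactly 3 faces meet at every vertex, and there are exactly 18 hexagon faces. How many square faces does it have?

Let x be the number of squares; then F = 18 + x.
Edge–face incidences: 2E = 6·18 + 4·x = 108 + 4x.
Every vertex has degree 3, so 3V = 2E.
Euler: V − E + F = 2 ⇒ (2E)/3 − E + (18 + x) = 2.
Multiply by 6: 2·(2E) − 3·(2E) + 6·(18 + x) = 12, i.e. 108 + 6x − (108 + 4x) = 12.
Collecting terms: 2x = 12, so x = 6.
Then 2E = 108 + 4·6 = 132, so E = 66, V = 2E/3 = 44, F = 18 + 6 = 24.

6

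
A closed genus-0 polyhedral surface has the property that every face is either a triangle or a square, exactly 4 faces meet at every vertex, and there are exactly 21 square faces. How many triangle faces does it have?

Let x be the number of triangles; then F = 21 + x.
Edge–face incidences: 2E = 4·21 + 3·x = 84 + 3x.
Every vertex has degree 4, so 4V = 2E.
Euler: V − E + F = 2 ⇒ (2E)/4 − E + (21 + x) = 2.
Multiply by 8: 2·(2E) − 4·(2E) + 8·(21 + x) = 16, i.e. 168 + 8x − 2·(84 + 3x) = 16.
Collecting terms: 2x = 16, so x = 8.
Then 2E = 84 + 3·8 = 108, so E = 54, V = 2E/4 = 27, F = 21 + 8 = 29.

8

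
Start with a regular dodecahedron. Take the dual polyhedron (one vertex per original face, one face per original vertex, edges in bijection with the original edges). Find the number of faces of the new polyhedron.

20

The base solid has V = 20, E = 30, F = 12.
The dual swaps V and F and preserves E: V′ = F = 12, E′ = E = 30, F′ = V = 20.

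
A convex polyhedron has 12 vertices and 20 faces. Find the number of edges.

Here V − E + F = 2.
E = V + F − (2) = 12 + 20 − (2) = 30.

30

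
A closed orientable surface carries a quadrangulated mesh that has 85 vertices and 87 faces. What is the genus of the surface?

2

Every face is a square, so 2E = 4·87 = 348, giving E = 174.
χ = V − E + F = 85 − 174 + 87 = -2.
For a closed orientable surface χ = 2 − 2g, so g = (2 − (-2))/2 = 2.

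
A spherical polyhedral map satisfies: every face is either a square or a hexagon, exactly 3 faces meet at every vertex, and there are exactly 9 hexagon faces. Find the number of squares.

6

Let x be the number of squares; then F = 9 + x.
Edge–face incidences: 2E = 6·9 + 4·x = 54 + 4x.
Every vertex has degree 3, so 3V = 2E.
Euler: V − E + F = 2 ⇒ (2E)/3 − E + (9 + x) = 2.
Multiply by 6: 2·(2E) − 3·(2E) + 6·(9 + x) = 12, i.e. 54 + 6x − (54 + 4x) = 12.
Collecting terms: 2x = 12, so x = 6.
Then 2E = 54 + 4·6 = 78, so E = 39, V = 2E/3 = 26, F = 9 + 6 = 15.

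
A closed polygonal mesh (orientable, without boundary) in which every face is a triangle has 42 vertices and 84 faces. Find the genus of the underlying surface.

1

Every face is a triangle, so 2E = 3·84 = 252, giving E = 126.
χ = V − E + F = 42 − 126 + 84 = 0.
For a closed orientable surface χ = 2 − 2g, so g = (2 − (0))/2 = 1.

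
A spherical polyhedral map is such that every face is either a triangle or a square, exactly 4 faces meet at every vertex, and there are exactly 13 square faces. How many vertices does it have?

Let x be the number of triangles; then F = 13 + x.
Edge–face incidences: 2E = 4·13 + 3·x = 52 + 3x.
Every vertex has degree 4, so 4V = 2E.
Euler: V − E + F = 2 ⇒ (2E)/4 − E + (13 + x) = 2.
Multiply by 8: 2·(2E) − 4·(2E) + 8·(13 + x) = 16, i.e. 104 + 8x − 2·(52 + 3x) = 16.
Collecting terms: 2x = 16, so x = 8.
Then 2E = 52 + 3·8 = 76, so E = 38, V = 2E/4 = 19, F = 13 + 8 = 21.

19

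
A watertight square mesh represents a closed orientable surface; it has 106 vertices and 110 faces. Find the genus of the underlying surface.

3

Every face is a square, so 2E = 4·110 = 440, giving E = 220.
χ = V − E + F = 106 − 220 + 110 = -4.
For a closed orientable surface χ = 2 − 2g, so g = (2 − (-4))/2 = 3.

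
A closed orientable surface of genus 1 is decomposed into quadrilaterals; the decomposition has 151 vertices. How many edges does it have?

302

χ = 2 − 2·1 = 0, and every face is a square so 4F = 2E.
V − E + F = 0 with E = 4F/2 gives 151 − (4/2 − 1)·F = 0, so F = 151 and E = 302.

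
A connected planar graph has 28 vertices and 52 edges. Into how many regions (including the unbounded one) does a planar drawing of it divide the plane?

Euler's formula for a connected plane graph: V − E + F = 2, so F = 2 − 28 + 52 = 26.

26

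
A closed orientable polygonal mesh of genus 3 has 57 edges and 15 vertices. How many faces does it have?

38

For a closed orientable surface of genus 3, χ = 2 − 2·3 = -4.
F = -4 − V + E = -4 − 15 + 57 = 38.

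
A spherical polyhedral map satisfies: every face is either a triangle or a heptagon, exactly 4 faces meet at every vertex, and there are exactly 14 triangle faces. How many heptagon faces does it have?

Let x be the number of heptagons; then F = 14 + x.
Edge–face incidences: 2E = 3·14 + 7·x = 42 + 7x.
Every vertex has degree 4, so 4V = 2E.
Euler: V − E + F = 2 ⇒ (2E)/4 − E + (14 + x) = 2.
Multiply by 8: 2·(2E) − 4·(2E) + 8·(14 + x) = 16, i.e. 112 + 8x − 2·(42 + 7x) = 16.
Collecting terms: −6x + 28 = 16, so −6x = −12, so x = 2.
Then 2E = 42 + 7·2 = 56, so E = 28, V = 2E/4 = 14, F = 14 + 2 = 16.

2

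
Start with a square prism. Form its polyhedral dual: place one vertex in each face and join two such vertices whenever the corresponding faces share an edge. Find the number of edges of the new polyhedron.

The base solid has V = 8, E = 12, F = 6.
The dual swaps V and F and preserves E: V′ = F = 6, E′ = E = 12, F′ = V = 8.

12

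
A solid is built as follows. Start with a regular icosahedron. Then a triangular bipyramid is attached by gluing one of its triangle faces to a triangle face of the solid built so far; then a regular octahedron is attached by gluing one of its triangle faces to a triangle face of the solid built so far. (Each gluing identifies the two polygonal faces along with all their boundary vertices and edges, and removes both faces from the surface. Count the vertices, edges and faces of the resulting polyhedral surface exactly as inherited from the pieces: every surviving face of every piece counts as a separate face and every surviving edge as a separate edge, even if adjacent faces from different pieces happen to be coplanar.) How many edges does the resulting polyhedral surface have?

45

A regular icosahedron: V=12, E=30, F=20.
Attach a triangular bipyramid (V=5, E=9, F=6) along a 3-gon: merge 3 vertices and 3 edges, delete both glued faces → V=14, E=36, F=24.
Attach a regular octahedron (V=6, E=12, F=8) along a 3-gon: merge 3 vertices and 3 edges, delete both glued faces → V=17, E=45, F=30.
Check: V − E + F = 17 − 45 + 30 = 2.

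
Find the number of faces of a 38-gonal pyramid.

A pyramid on an n-gon base has one n-gon and n triangles: V = 38 + 1 = 39, E = 2·38 = 76, F = 38 + 1 = 39.

39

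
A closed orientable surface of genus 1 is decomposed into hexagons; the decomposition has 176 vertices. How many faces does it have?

χ = 2 − 2·1 = 0, and every face is a hexagon so 6F = 2E.
V − E + F = 0 with E = 6F/2 gives 176 − (6/2 − 1)·F = 0, so F = 88 and E = 264.

88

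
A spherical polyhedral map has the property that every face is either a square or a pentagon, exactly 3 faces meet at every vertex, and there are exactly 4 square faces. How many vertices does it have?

Let x be the number of pentagons; then F = 4 + x.
Edge–face incidences: 2E = 4·4 + 5·x = 16 + 5x.
Every vertex has degree 3, so 3V = 2E.
Euler: V − E + F = 2 ⇒ (2E)/3 − E + (4 + x) = 2.
Multiply by 6: 2·(2E) − 3·(2E) + 6·(4 + x) = 12, i.e. 24 + 6x − (16 + 5x) = 12.
Collecting terms: x + 8 = 12, so x = 4.
Then 2E = 16 + 5·4 = 36, so E = 18, V = 2E/3 = 12, F = 4 + 4 = 8.

12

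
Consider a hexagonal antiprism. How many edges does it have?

24

An antiprism on an n-gon has two n-gon caps and 2n triangles: V = 2·6 = 12, E = 4·6 = 24, F = 2·6 + 2 = 14.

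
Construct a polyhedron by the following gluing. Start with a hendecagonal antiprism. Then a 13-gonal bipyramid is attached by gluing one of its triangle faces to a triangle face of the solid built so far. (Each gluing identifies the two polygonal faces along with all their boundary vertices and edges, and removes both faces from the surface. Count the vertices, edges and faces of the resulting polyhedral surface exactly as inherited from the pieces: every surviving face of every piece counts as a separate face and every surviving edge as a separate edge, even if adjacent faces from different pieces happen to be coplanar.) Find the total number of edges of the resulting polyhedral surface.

A hendecagonal antiprism: V=22, E=44, F=24.
Attach a 13-gonal bipyramid (V=15, E=39, F=26) along a 3-gon: merge 3 vertices and 3 edges, delete both glued faces → V=34, E=80, F=48.
Check: V − E + F = 34 − 80 + 48 = 2.

80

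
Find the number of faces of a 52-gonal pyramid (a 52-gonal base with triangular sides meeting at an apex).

53

A pyramid on an n-gon base has one n-gon and n triangles: V = 52 + 1 = 53, E = 2·52 = 104, F = 52 + 1 = 53.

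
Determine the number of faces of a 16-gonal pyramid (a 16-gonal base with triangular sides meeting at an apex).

17

A pyramid on an n-gon base has one n-gon and n triangles: V = 16 + 1 = 17, E = 2·16 = 32, F = 16 + 1 = 17.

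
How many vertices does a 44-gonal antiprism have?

88

An antiprism on an n-gon has two n-gon caps and 2n triangles: V = 2·44 = 88, E = 4·44 = 176, F = 2·44 + 2 = 90.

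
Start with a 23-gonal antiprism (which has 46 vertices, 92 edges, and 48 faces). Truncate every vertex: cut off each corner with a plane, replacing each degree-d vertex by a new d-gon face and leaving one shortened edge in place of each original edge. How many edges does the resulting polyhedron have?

Truncation replaces each original edge-end by a new vertex, so V′ = 2E = 184.
Each original edge survives, and each old vertex of degree d contributes d new edges; summing degrees gives Σd = 2E, so E′ = E + 2E = 3E = 276.
Each original face survives and each original vertex becomes one new face: F′ = F + V = 94.

276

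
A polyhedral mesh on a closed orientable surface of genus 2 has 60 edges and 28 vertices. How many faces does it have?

For a closed orientable surface of genus 2, χ = 2 − 2·2 = -2.
F = -2 − V + E = -2 − 28 + 60 = 30.

30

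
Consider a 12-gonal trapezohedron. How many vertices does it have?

26

The n-trapezohedron (dual of the n-antiprism) has V = 2·12 + 2 = 26, E = 4·12 = 48, F = 2·12 = 24.
Check: V − E + F = 26 − 48 + 24 = 2.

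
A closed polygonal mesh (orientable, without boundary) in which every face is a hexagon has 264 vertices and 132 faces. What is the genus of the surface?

Every face is a hexagon, so 2E = 6·132 = 792, giving E = 396.
χ = V − E + F = 264 − 396 + 132 = 0.
For a closed orientable surface χ = 2 − 2g, so g = (2 − (0))/2 = 1.

1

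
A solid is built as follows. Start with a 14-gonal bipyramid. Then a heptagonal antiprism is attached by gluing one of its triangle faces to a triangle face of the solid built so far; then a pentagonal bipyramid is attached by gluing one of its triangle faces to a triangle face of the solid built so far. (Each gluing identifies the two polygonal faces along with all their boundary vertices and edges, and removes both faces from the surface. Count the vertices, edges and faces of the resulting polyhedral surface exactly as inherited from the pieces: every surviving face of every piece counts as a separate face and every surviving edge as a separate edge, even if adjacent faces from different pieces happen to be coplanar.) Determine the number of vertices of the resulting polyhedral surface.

A 14-gonal bipyramid: V=16, E=42, F=28.
Attach a heptagonal antiprism (V=14, E=28, F=16) along a 3-gon: merge 3 vertices and 3 edges, delete both glued faces → V=27, E=67, F=42.
Attach a pentagonal bipyramid (V=7, E=15, F=10) along a 3-gon: merge 3 vertices and 3 edges, delete both glued faces → V=31, E=79, F=50.
Check: V − E + F = 31 − 79 + 50 = 2.

31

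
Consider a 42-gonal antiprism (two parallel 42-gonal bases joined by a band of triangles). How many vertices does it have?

An antiprism on an n-gon has two n-gon caps and 2n triangles: V = 2·42 = 84, E = 4·42 = 168, F = 2·42 + 2 = 86.

84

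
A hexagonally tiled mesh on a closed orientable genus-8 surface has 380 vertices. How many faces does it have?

197

χ = 2 − 2·8 = -14, and every face is a hexagon so 6F = 2E.
V − E + F = -14 with E = 6F/2 gives 380 − (6/2 − 1)·F = -14, so F = 197 and E = 591.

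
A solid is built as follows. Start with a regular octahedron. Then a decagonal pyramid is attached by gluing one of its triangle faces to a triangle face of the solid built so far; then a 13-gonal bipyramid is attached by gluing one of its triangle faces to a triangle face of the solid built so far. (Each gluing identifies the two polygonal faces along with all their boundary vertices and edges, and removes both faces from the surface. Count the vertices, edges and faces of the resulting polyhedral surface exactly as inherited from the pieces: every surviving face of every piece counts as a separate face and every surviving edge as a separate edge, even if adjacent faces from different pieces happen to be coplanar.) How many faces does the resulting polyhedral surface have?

41

A regular octahedron: V=6, E=12, F=8.
Attach a decagonal pyramid (V=11, E=20, F=11) along a 3-gon: merge 3 vertices and 3 edges, delete both glued faces → V=14, E=29, F=17.
Attach a 13-gonal bipyramid (V=15, E=39, F=26) along a 3-gon: merge 3 vertices and 3 edges, delete both glued faces → V=26, E=65, F=41.
Check: V − E + F = 26 − 65 + 41 = 2.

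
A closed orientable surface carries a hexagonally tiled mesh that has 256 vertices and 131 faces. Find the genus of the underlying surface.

4

Every face is a hexagon, so 2E = 6·131 = 786, giving E = 393.
χ = V − E + F = 256 − 393 + 131 = -6.
For a closed orientable surface χ = 2 − 2g, so g = (2 − (-6))/2 = 4.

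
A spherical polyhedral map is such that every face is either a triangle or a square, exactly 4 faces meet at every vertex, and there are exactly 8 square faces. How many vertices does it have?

Let x be the number of triangles; then F = 8 + x.
Edge–face incidences: 2E = 4·8 + 3·x = 32 + 3x.
Every vertex has degree 4, so 4V = 2E.
Euler: V − E + F = 2 ⇒ (2E)/4 − E + (8 + x) = 2.
Multiply by 8: 2·(2E) − 4·(2E) + 8·(8 + x) = 16, i.e. 64 + 8x − 2·(32 + 3x) = 16.
Collecting terms: 2x = 16, so x = 8.
Then 2E = 32 + 3·8 = 56, so E = 28, V = 2E/4 = 14, F = 8 + 8 = 16.

14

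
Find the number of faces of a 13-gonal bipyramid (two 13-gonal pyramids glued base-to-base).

26

A bipyramid over an n-gon has 2n triangular faces and n + 2 vertices: V = 13 + 2 = 15, E = 3·13 = 39, F = 2·13 = 26.
Check: V − E + F = 15 − 39 + 26 = 2.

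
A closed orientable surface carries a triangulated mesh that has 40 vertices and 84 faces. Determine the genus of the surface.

Every face is a triangle, so 2E = 3·84 = 252, giving E = 126.
χ = V − E + F = 40 − 126 + 84 = -2.
For a closed orientable surface χ = 2 − 2g, so g = (2 − (-2))/2 = 2.

2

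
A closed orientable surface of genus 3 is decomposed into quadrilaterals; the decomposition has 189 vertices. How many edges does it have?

χ = 2 − 2·3 = -4, and every face is a square so 4F = 2E.
V − E + F = -4 with E = 4F/2 gives 189 − (4/2 − 1)·F = -4, so F = 193 and E = 386.

386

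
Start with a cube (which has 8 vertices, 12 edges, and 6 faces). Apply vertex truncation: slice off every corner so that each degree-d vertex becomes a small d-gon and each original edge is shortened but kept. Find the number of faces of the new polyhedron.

Truncation replaces each original edge-end by a new vertex, so V′ = 2E = 24.
Each original edge survives, and each old vertex of degree d contributes d new edges; summing degrees gives Σd = 2E, so E′ = E + 2E = 3E = 36.
Each original face survives and each original vertex becomes one new face: F′ = F + V = 14.

14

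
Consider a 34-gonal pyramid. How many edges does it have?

A pyramid on an n-gon base has one n-gon and n triangles: V = 34 + 1 = 35, E = 2·34 = 68, F = 34 + 1 = 35.

68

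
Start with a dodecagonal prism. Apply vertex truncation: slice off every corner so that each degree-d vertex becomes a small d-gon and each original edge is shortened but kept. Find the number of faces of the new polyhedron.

38

The base solid has V = 24, E = 36, F = 14.
Truncation replaces each original edge-end by a new vertex, so V′ = 2E = 72.
Each original edge survives, and each old vertex of degree d contributes d new edges; summing degrees gives Σd = 2E, so E′ = E + 2E = 3E = 108.
Each original face survives and each original vertex becomes one new face: F′ = F + V = 38.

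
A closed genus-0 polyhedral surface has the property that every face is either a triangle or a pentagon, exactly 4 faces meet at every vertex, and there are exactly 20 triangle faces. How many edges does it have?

60

Let x be the number of pentagons; then F = 20 + x.
Edge–face incidences: 2E = 3·20 + 5·x = 60 + 5x.
Every vertex has degree 4, so 4V = 2E.
Euler: V − E + F = 2 ⇒ (2E)/4 − E + (20 + x) = 2.
Multiply by 8: 2·(2E) − 4·(2E) + 8·(20 + x) = 16, i.e. 160 + 8x − 2·(60 + 5x) = 16.
Collecting terms: −2x + 40 = 16, so −2x = −24, so x = 12.
Then 2E = 60 + 5·12 = 120, so E = 60, V = 2E/4 = 30, F = 20 + 12 = 32.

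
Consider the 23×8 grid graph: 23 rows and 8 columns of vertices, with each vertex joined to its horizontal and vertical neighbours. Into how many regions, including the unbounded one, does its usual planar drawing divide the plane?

The grid has V = 23·8 = 184 vertices and E = 23·7 + 8·22 = 337 edges.
F = 2 − V + E = 2 − 184 + 337 = 155.

155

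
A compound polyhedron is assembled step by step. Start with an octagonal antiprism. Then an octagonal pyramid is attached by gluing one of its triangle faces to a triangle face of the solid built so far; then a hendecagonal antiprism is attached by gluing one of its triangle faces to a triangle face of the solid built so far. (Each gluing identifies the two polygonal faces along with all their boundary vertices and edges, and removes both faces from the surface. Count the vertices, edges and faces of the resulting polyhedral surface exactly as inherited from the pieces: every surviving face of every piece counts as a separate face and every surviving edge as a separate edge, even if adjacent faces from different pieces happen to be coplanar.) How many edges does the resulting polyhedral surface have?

86

An octagonal antiprism: V=16, E=32, F=18.
Attach an octagonal pyramid (V=9, E=16, F=9) along a 3-gon: merge 3 vertices and 3 edges, delete both glued faces → V=22, E=45, F=25.
Attach a hendecagonal antiprism (V=22, E=44, F=24) along a 3-gon: merge 3 vertices and 3 edges, delete both glued faces → V=41, E=86, F=47.
Check: V − E + F = 41 − 86 + 47 = 2.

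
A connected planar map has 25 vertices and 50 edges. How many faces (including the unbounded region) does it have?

27

Euler's formula for a connected plane graph: V − E + F = 2, so F = 2 − 25 + 50 = 27.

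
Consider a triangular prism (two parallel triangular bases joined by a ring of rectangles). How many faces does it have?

5

A prism on an n-gon has two n-gon bases and n rectangular sides: V = 2·3 = 6, E = 3·3 = 9, F = 3 + 2 = 5.
Check: V − E + F = 6 − 9 + 5 = 2.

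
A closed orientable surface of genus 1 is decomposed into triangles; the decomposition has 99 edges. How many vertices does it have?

χ = 2 − 2·1 = 0, and every face is a triangle so 3F = 2E.
F = 2E/3 = 66. Then V = 0 + E − F = 0 + 99 − 66 = 33.

33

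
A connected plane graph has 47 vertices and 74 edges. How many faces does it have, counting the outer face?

29

Euler's formula for a connected plane graph: V − E + F = 2, so F = 2 − 47 + 74 = 29.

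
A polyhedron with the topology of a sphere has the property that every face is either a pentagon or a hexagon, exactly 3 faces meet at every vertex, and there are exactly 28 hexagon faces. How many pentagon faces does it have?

12

Let x be the number of pentagons; then F = 28 + x.
Edge–face incidences: 2E = 6·28 + 5·x = 168 + 5x.
Every vertex has degree 3, so 3V = 2E.
Euler: V − E + F = 2 ⇒ (2E)/3 − E + (28 + x) = 2.
Multiply by 6: 2·(2E) − 3·(2E) + 6·(28 + x) = 12, i.e. 168 + 6x − (168 + 5x) = 12.
Collecting terms: x = 12.
Then 2E = 168 + 5·12 = 228, so E = 114, V = 2E/3 = 76, F = 28 + 12 = 40.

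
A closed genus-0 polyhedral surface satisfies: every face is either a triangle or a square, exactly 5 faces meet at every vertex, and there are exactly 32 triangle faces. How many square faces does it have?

6

Let x be the number of squares; then F = 32 + x.
Edge–face incidences: 2E = 3·32 + 4·x = 96 + 4x.
Every vertex has degree 5, so 5V = 2E.
Euler: V − E + F = 2 ⇒ (2E)/5 − E + (32 + x) = 2.
Multiply by 10: 2·(2E) − 5·(2E) + 10·(32 + x) = 20, i.e. 320 + 10x − 3·(96 + 4x) = 20.
Collecting terms: −2x + 32 = 20, so −2x = −12, so x = 6.
Then 2E = 96 + 4·6 = 120, so E = 60, V = 2E/5 = 24, F = 32 + 6 = 38.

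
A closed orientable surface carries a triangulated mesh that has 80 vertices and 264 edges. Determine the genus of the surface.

Every face is a triangle and each edge borders two faces, so 3F = 2·264, giving F = 176.
χ = V − E + F = 80 − 264 + 176 = -8.
For a closed orientable surface χ = 2 − 2g, so g = (2 − (-8))/2 = 5.

5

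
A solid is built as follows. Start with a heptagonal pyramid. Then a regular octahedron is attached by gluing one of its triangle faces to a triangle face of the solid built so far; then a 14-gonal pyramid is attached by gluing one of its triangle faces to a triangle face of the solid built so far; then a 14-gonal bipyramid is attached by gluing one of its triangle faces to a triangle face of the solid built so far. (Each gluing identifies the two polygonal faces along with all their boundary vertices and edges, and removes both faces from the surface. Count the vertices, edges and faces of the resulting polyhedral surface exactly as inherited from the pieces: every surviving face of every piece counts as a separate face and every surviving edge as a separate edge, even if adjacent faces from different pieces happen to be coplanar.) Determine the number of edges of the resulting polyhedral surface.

87

A heptagonal pyramid: V=8, E=14, F=8.
Attach a regular octahedron (V=6, E=12, F=8) along a 3-gon: merge 3 vertices and 3 edges, delete both glued faces → V=11, E=23, F=14.
Attach a 14-gonal pyramid (V=15, E=28, F=15) along a 3-gon: merge 3 vertices and 3 edges, delete both glued faces → V=23, E=48, F=27.
Attach a 14-gonal bipyramid (V=16, E=42, F=28) along a 3-gon: merge 3 vertices and 3 edges, delete both glued faces → V=36, E=87, F=53.
Check: V − E + F = 36 − 87 + 53 = 2.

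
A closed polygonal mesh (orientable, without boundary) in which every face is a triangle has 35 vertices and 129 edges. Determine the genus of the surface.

5

Every face is a triangle and each edge borders two faces, so 3F = 2·129, giving F = 86.
χ = V − E + F = 35 − 129 + 86 = -8.
For a closed orientable surface χ = 2 − 2g, so g = (2 − (-8))/2 = 5.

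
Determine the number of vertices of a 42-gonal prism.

A prism on an n-gon has two n-gon bases and n rectangular sides: V = 2·42 = 84, E = 3·42 = 126, F = 42 + 2 = 44.

84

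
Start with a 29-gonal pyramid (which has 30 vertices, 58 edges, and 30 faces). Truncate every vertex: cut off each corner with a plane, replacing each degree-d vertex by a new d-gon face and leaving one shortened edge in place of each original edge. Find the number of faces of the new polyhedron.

60

Truncation replaces each original edge-end by a new vertex, so V′ = 2E = 116.
Each original edge survives, and each old vertex of degree d contributes d new edges; summing degrees gives Σd = 2E, so E′ = E + 2E = 3E = 174.
Each original face survives and each original vertex becomes one new face: F′ = F + V = 60.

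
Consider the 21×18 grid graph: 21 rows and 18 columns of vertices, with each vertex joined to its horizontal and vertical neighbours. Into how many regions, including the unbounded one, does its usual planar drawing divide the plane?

The grid has V = 21·18 = 378 vertices and E = 21·17 + 18·20 = 717 edges.
F = 2 − V + E = 2 − 378 + 717 = 341.

341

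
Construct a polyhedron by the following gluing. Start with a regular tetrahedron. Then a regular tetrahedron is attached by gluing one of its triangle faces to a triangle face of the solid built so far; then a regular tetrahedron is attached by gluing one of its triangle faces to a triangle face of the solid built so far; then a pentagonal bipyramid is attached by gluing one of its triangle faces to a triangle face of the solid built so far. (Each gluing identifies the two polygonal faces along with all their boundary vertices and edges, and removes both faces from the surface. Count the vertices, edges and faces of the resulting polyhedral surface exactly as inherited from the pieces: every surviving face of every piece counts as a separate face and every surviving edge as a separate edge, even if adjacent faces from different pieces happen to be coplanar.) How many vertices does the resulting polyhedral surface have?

10

A regular tetrahedron: V=4, E=6, F=4.
Attach a regular tetrahedron (V=4, E=6, F=4) along a 3-gon: merge 3 vertices and 3 edges, delete both glued faces → V=5, E=9, F=6.
Attach a regular tetrahedron (V=4, E=6, F=4) along a 3-gon: merge 3 vertices and 3 edges, delete both glued faces → V=6, E=12, F=8.
Attach a pentagonal bipyramid (V=7, E=15, F=10) along a 3-gon: merge 3 vertices and 3 edges, delete both glued faces → V=10, E=24, F=16.
Check: V − E + F = 10 − 24 + 16 = 2.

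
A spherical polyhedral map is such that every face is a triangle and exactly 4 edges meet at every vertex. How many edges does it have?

Each face has 3 edges and each edge borders two faces, so 2E = 3F.
Each vertex has degree 4, so 4V = 2E and hence V = 3F/4.
Euler: V − E + F = 2 ⇒ (3F/4) − (3F/2) + F = 2.
Multiply by 8: (6 − 12 + 8)F = 16, i.e. 2F = 16.
So F = 8, E = 3·8/2 = 12, V = 3·8/4 = 6.

12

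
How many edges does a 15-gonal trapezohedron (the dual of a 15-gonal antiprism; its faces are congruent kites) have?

60

The n-trapezohedron (dual of the n-antiprism) has V = 2·15 + 2 = 32, E = 4·15 = 60, F = 2·15 = 30.
Check: V − E + F = 32 − 60 + 30 = 2.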